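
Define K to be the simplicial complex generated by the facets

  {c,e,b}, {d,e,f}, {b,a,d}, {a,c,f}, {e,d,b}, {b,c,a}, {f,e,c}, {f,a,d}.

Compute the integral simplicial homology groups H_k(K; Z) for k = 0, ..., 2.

H_0 ≅ Z,  H_1 = 0,  H_2 ≅ Z.

Fix the vertex order a < b < c < d < e < f and write every simplex with vertices in increasing order. Then dim K = 2 and the simplices of K are:

  0-simplices (6): a, b, c, d, e, f
  1-simplices (12): ab, ac, ad, af, bc, bd, be, ce, cf, de, df, ef
  2-simplices (8): abc, abd, acf, adf, bce, bde, cef, def

so the chain groups are C_0 ≅ Z^6, C_1 ≅ Z^12, C_2 ≅ Z^8.

The boundary map ∂_1: C_1 → C_0 sends each edge [p,q] (with p < q) to q − p.
The 6×12 boundary matrix has rank 5 and Smith normal form diag(1,1,1,1,1).

∂_2: C_2 → C_1 sends each 2-simplex [p,q,r] to [q,r] − [p,r] + [p,q]. For instance
  ∂acf = cf − af + ac,
  ∂def = ef − df + de.
The 12×8 boundary matrix has rank 7 and Smith normal form diag(1,1,1,1,1,1,1).

Computing H_k = (kernel of ∂_k) / (image of ∂_{k+1}):

  H_0: rank C_0 − rank ∂_1 = 6 − 5 = 1, and the invariant factors of ∂_1 are all 1, so H_0 ≅ Z.
  H_1: rank ker ∂_1 − rank ∂_2 = (12 − 5) − 7 = 0, and the invariant factors of ∂_2 are all 1, so H_1 ≅ 0.
  H_2: rank ker ∂_2 − rank ∂_3 = (8 − 7) − 0 = 1, and there is no ∂_3, so H_2 ≅ Z.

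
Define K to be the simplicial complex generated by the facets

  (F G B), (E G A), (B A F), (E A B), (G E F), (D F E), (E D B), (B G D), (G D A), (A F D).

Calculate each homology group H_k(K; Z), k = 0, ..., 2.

Take the total order A < B < D < E < F < G on the vertex set. Then K (dimension 2) consists of the simplices:

  0-simplices (6): A, B, D, E, F, G
  1-simplices (15): AB, AD, AE, AF, AG, BD, BE, BF, BG, DE, DF, DG, EF, EG, FG
  2-simplices (10): ABE, ABF, ADF, ADG, AEG, BDE, BDG, BFG, DEF, EFG

giving chain groups C_0 ≅ Z^6, C_1 ≅ Z^15, C_2 ≅ Z^10.

Boundary ∂_1: C_1 → C_0 is given by ∂[p,q] = [q] − [p]. For instance
  ∂AF = F − A.
The 6×15 boundary matrix has rank 5 and Smith normal form diag(1,1,1,1,1).

The boundary map ∂_2: C_2 → C_1 maps a triangle to the signed sum of its edges. For instance
  ∂BDE = DE − BE + BD,
  ∂AEG = EG − AG + AE.
The 15×10 boundary matrix has rank 10 and Smith normal form diag(1,1,1,1,1,1,1,1,1,2).

From H_k ≅ ker(∂_k) / im(∂_{k+1}) we obtain:

  H_0: rank C_0 − rank ∂_1 = 6 − 5 = 1, and the invariant factors of ∂_1 are all 1, so H_0 = Z.
  H_1: rank ker ∂_1 − rank ∂_2 = (15 − 5) − 10 = 0, and ∂_2 has invariant factor 2 > 1, so H_1 = Z/2.
  H_2: rank ker ∂_2 − rank ∂_3 = (10 − 10) − 0 = 0, and there is no ∂_3, so H_2 = 0.

H_0 = Z,  H_1 = Z/2,  H_2 = 0.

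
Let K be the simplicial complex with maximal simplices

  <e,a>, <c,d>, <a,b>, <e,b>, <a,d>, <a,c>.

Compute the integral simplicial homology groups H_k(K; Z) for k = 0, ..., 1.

We work with the vertex ordering a < b < c < d < e. The simplices of K, each written with vertices in increasing order, are:

  0-simplices (5): a, b, c, d, e
  1-simplices (6): ab, ac, ad, ae, be, cd

so the chain groups are C_0 ≅ Z^5, C_1 ≅ Z^6.

Boundary ∂_1: C_1 → C_0 sends each edge [p,q] (with p < q) to q − p. For instance
  ∂ac = c − a.
As a 5×6 matrix over Z this has rank 4, with invariant factors (1,1,1,1).

Computing H_k = (kernel of ∂_k) / (image of ∂_{k+1}):

  H_0: rank C_0 − rank ∂_1 = 5 − 4 = 1, and the invariant factors of ∂_1 are all 1, so H_0 = Z.
  H_1: rank ker ∂_1 − rank ∂_2 = (6 − 4) − 0 = 2, and there is no ∂_2, so H_1 = Z^2.

As a check, the Euler characteristic is 5 − 6 = -1, which agrees with 1 − 2 = -1.

H_0 ≅ Z,  H_1 ≅ Z^2.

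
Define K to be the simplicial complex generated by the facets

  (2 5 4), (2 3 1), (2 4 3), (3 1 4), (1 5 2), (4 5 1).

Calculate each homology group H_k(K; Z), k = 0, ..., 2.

Take the total order 1 < 2 < 3 < 4 < 5 on the vertex set. Then K (dimension 2) consists of the simplices:

  0-simplices (5): [1], [2], [3], [4], [5]
  1-simplices (9): [1,2], [1,3], [1,4], [1,5], [2,3], [2,4], [2,5], [3,4], [4,5]
  2-simplices (6): [1,2,3], [1,2,5], [1,3,4], [1,4,5], [2,3,4], [2,4,5]

so the chain groups are C_0 ≅ Z^5, C_1 ≅ Z^9, C_2 ≅ Z^6.

∂_1: C_1 → C_0 maps an edge to its endpoints' difference, ∂[p,q] = q − p. For instance
  ∂[3,4] = [4] − [3].
The resulting 5×9 matrix has rank 4, and its Smith normal form has invariant factors (1,1,1,1).

The boundary map ∂_2: C_2 → C_1 maps a triangle to the signed sum of its edges. For instance
  ∂[1,2,5] = [2,5] − [1,5] + [1,2],
  ∂[1,3,4] = [3,4] − [1,4] + [1,3].
The resulting 9×6 matrix has rank 5, and its Smith normal form has invariant factors (1,1,1,1,1).

Reading off H_k = ker ∂_k / im ∂_{k+1}:

  H_0: rank C_0 − rank ∂_1 = 5 − 4 = 1, and the invariant factors of ∂_1 are all 1, so H_0 = Z.
  H_1: rank ker ∂_1 − rank ∂_2 = (9 − 4) − 5 = 0, and the invariant factors of ∂_2 are all 1, so H_1 = 0.
  H_2: rank ker ∂_2 − rank ∂_3 = (6 − 5) − 0 = 1, and there is no ∂_3, so H_2 = Z.

H_0 = Z,  H_1 = 0,  H_2 = Z.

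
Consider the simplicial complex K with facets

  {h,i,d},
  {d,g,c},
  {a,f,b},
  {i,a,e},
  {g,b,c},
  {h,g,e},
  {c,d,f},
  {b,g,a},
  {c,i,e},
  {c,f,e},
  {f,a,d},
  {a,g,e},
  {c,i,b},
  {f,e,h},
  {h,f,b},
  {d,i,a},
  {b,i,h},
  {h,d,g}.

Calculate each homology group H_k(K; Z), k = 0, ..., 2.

Take the total order a < b < c < d < e < f < g < h < i on the vertex set. Then K (dimension 2) consists of the simplices:

  0-simplices (9): a, b, c, d, e, f, g, h, i
  1-simplices (27): ab, ad, ae, af, ag, ai, bc, bf, bg, bh, bi, cd, ce, cf, cg, ci, df, dg, dh, di, ef, eg, eh, ei, fh, gh, hi
  2-simplices (18): abf, abg, adf, adi, aeg, aei, bcg, bci, bfh, bhi, cdf, cdg, cef, cei, dgh, dhi, efh, egh

Hence C_0 ≅ Z^9, C_1 ≅ Z^27, C_2 ≅ Z^18.

Boundary ∂_1: C_1 → C_0 is given by ∂[p,q] = [q] − [p]. For instance
  ∂fh = h − f.
As a 9×27 matrix over Z this has rank 8, with invariant factors (1,1,1,1,1,1,1,1).

∂_2: C_2 → C_1 maps a triangle to the signed sum of its edges. For instance
  ∂cdg = dg − cg + cd,
  ∂cef = ef − cf + ce.
The resulting 27×18 matrix has rank 17, and its Smith normal form has invariant factors (1,1,1,1,1,1,1,1,1,1,1,1,1,1,1,1,1).

From H_k ≅ ker(∂_k) / im(∂_{k+1}) we obtain:

  H_0: rank C_0 − rank ∂_1 = 9 − 8 = 1, and the invariant factors of ∂_1 are all 1, so H_0 = Z.
  H_1: rank ker ∂_1 − rank ∂_2 = (27 − 8) − 17 = 2, and the invariant factors of ∂_2 are all 1, so H_1 = Z^2.
  H_2: rank ker ∂_2 − rank ∂_3 = (18 − 17) − 0 = 1, and there is no ∂_3, so H_2 = Z.

H_0 ≅ Z,  H_1 ≅ Z^2,  H_2 ≅ Z.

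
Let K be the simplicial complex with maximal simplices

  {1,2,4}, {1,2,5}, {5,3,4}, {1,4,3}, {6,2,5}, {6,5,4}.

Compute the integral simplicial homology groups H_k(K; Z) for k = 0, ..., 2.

H_0 = Z,  H_1 = Z,  H_2 = 0.

K has 6 vertices, 12 edges, 6 triangles.
rank ∂_0 = 0, rank ∂_1 = 5 ⇒ b_0 = 6 − 0 − 5 = 1; all invariant factors of ∂_1 are 1 so no torsion. So H_0 ≅ Z.
rank ∂_1 = 5, rank ∂_2 = 6 ⇒ b_1 = 12 − 5 − 6 = 1; all invariant factors of ∂_2 are 1 so no torsion. So H_1 ≅ Z.
rank ∂_2 = 6, rank ∂_3 = 0 ⇒ b_2 = 6 − 6 − 0 = 0. So H_2 ≅ 0.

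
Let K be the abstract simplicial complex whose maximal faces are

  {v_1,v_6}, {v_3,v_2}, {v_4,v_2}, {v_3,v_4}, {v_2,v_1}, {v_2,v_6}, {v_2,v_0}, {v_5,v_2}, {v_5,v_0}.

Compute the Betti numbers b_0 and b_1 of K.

b_0 = 1, b_1 = 3.

We work with the vertex ordering v_0 < v_1 < v_2 < v_3 < v_4 < v_5 < v_6. The simplices of K, each written with vertices in increasing order, are:

  0-simplices (7): [v_0], [v_1], [v_2], [v_3], [v_4], [v_5], [v_6]
  1-simplices (9): [v_0,v_2], [v_0,v_5], [v_1,v_2], [v_1,v_6], [v_2,v_3], [v_2,v_4], [v_2,v_5], [v_2,v_6], [v_3,v_4]

so the chain groups are C_0 ≅ Z^7, C_1 ≅ Z^9.

∂_1: C_1 → C_0 sends each edge [p,q] (with p < q) to q − p.
As a 7×9 matrix over Z this has rank 6, with invariant factors (1,1,1,1,1,1).

Reading off H_k = ker ∂_k / im ∂_{k+1}:

  H_0: rank C_0 − rank ∂_1 = 7 − 6 = 1, and the invariant factors of ∂_1 are all 1, so H_0 ≅ Z.
  H_1: rank ker ∂_1 − rank ∂_2 = (9 − 6) − 0 = 3, and there is no ∂_2, so H_1 ≅ Z^3.

(K is a triangulation of a wedge of 3 circles.)

Hence the Betti numbers are b_0 = 1, b_1 = 3.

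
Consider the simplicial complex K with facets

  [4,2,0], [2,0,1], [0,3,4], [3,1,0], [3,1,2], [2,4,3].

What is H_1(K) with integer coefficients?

K has 5 vertices, 9 edges, 6 triangles.
rank ∂_1 = 4, rank ∂_2 = 5 ⇒ b_1 = 9 − 4 − 5 = 0; all invariant factors of ∂_2 are 1 so no torsion. So H_1 = 0.

H_1 ≅ 0.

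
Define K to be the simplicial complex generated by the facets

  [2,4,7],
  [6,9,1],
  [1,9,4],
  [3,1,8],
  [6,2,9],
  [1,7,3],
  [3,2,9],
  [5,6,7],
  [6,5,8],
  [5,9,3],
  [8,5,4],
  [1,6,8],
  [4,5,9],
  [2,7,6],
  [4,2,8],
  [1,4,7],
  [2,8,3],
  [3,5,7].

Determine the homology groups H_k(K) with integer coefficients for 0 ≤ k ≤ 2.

We work with the vertex ordering 1 < 2 < 3 < 4 < 5 < 6 < 7 < 8 < 9. The simplices of K, each written with vertices in increasing order, are:

  0-simplices (9): [1], [2], [3], [4], [5], [6], [7], [8], [9]
  1-simplices (27): (27 of them)
  2-simplices (18): [1,3,7], [1,3,8], [1,4,7], [1,4,9], [1,6,8], [1,6,9], [2,3,8], [2,3,9], [2,4,7], [2,4,8], [2,6,7], [2,6,9], [3,5,7], [3,5,9], [4,5,8], [4,5,9], [5,6,7], [5,6,8]

so the chain groups are C_0 ≅ Z^9, C_1 ≅ Z^27, C_2 ≅ Z^18.

The boundary map ∂_1: C_1 → C_0 sends each edge [p,q] (with p < q) to q − p. For instance
  ∂[2,8] = [8] − [2].
As a 9×27 matrix over Z this has rank 8, with invariant factors (1,1,1,1,1,1,1,1).

The boundary map ∂_2: C_2 → C_1 sends each 2-simplex [p,q,r] to [q,r] − [p,r] + [p,q]. For instance
  ∂[5,6,8] = [6,8] − [5,8] + [5,6],
  ∂[1,4,9] = [4,9] − [1,9] + [1,4].
As a 27×18 matrix over Z this has rank 17, with invariant factors (1,1,1,1,1,1,1,1,1,1,1,1,1,1,1,1,1).

Computing H_k = (kernel of ∂_k) / (image of ∂_{k+1}):

  H_0: rank C_0 − rank ∂_1 = 9 − 8 = 1, and the invariant factors of ∂_1 are all 1, so H_0 ≅ Z.
  H_1: rank ker ∂_1 − rank ∂_2 = (27 − 8) − 17 = 2, and the invariant factors of ∂_2 are all 1, so H_1 ≅ Z^2.
  H_2: rank ker ∂_2 − rank ∂_3 = (18 − 17) − 0 = 1, and there is no ∂_3, so H_2 ≅ Z.

H_0 ≅ Z,  H_1 ≅ Z^2,  H_2 ≅ Z.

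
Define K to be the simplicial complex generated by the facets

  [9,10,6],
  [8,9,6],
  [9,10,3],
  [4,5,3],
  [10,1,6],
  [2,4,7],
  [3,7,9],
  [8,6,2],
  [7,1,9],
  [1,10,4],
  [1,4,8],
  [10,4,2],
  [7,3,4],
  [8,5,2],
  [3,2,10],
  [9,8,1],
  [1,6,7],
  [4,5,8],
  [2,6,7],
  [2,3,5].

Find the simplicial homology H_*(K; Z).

K has 10 vertices, 30 edges, 20 triangles.
rank ∂_0 = 0, rank ∂_1 = 9 ⇒ b_0 = 10 − 0 − 9 = 1; all invariant factors of ∂_1 are 1 so no torsion. So H_0 ≅ Z.
rank ∂_1 = 9, rank ∂_2 = 20 ⇒ b_1 = 30 − 9 − 20 = 1; ∂_2 has invariant factor(s) [2] giving torsion. So H_1 ≅ Z ⊕ Z_2.
rank ∂_2 = 20, rank ∂_3 = 0 ⇒ b_2 = 20 − 20 − 0 = 0. So H_2 ≅ 0.

H_0 ≅ Z,  H_1 ≅ Z ⊕ Z_2,  H_2 = 0.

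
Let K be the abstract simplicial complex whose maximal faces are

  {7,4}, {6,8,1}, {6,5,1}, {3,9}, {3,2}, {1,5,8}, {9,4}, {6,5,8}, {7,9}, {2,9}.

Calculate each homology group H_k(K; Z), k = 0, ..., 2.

H_0 ≅ Z^2,  H_1 ≅ Z^2,  H_2 ≅ Z.

Order the vertices as 1 < 2 < 3 < 4 < 5 < 6 < 7 < 8 < 9. Listing each simplex with vertices in this order, K has dimension 2 with simplices:

  0-simplices (9): [1], [2], [3], [4], [5], [6], [7], [8], [9]
  1-simplices (12): [1,5], [1,6], [1,8], [2,3], [2,9], [3,9], [4,7], [4,9], [5,6], [5,8], [6,8], [7,9]
  2-simplices (4): [1,5,6], [1,5,8], [1,6,8], [5,6,8]

giving chain groups C_0 ≅ Z^9, C_1 ≅ Z^12, C_2 ≅ Z^4.

The boundary map ∂_1: C_1 → C_0 maps an edge to its endpoints' difference, ∂[p,q] = q − p. For instance
  ∂[5,6] = [6] − [5].
This gives a 9×12 integer matrix of rank 7; reducing to Smith normal form yields diagonal entries (1,1,1,1,1,1,1).

The boundary map ∂_2: C_2 → C_1 acts by ∂[p,q,r] = [q,r] − [p,r] + [p,q]. For instance
  ∂[1,5,6] = [5,6] − [1,6] + [1,5],
  ∂[1,6,8] = [6,8] − [1,8] + [1,6].
The resulting 12×4 matrix has rank 3, and its Smith normal form has invariant factors (1,1,1).

Computing H_k = (kernel of ∂_k) / (image of ∂_{k+1}):

  H_0: rank C_0 − rank ∂_1 = 9 − 7 = 2, and the invariant factors of ∂_1 are all 1, so H_0 ≅ Z^2.
  H_1: rank ker ∂_1 − rank ∂_2 = (12 − 7) − 3 = 2, and the invariant factors of ∂_2 are all 1, so H_1 ≅ Z^2.
  H_2: rank ker ∂_2 − rank ∂_3 = (4 − 3) − 0 = 1, and there is no ∂_3, so H_2 ≅ Z.

(K is a triangulation of the disjoint union of the 2-sphere S^2 and a wedge of 2 circles.)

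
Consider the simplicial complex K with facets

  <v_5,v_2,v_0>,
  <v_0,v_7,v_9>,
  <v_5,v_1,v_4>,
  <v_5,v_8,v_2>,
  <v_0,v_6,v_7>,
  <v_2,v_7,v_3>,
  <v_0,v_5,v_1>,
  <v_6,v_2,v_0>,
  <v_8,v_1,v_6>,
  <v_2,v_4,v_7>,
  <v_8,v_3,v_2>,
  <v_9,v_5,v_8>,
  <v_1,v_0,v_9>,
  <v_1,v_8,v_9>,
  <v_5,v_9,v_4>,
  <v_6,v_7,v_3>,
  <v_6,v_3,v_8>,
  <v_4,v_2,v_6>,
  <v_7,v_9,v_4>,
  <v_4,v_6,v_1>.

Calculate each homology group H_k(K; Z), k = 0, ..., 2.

Order the vertices as v_0 < v_1 < v_2 < v_3 < v_4 < v_5 < v_6 < v_7 < v_8 < v_9. Listing each simplex with vertices in this order, K has dimension 2 with simplices:

  0-simplices (10): [v_0], [v_1], [v_2], [v_3], [v_4], [v_5], [v_6], [v_7], [v_8], [v_9]
  1-simplices (30): (30 of them)
  2-simplices (20): (20 of them)

Hence C_0 ≅ Z^10, C_1 ≅ Z^30, C_2 ≅ Z^20.

∂_1: C_1 → C_0 maps an edge to its endpoints' difference, ∂[p,q] = q − p. For instance
  ∂[v_5,v_8] = [v_8] − [v_5].
The 10×30 boundary matrix has rank 9 and Smith normal form diag(1,1,1,1,1,1,1,1,1).

Boundary ∂_2: C_2 → C_1 maps a triangle to the signed sum of its edges. For instance
  ∂[v_1,v_4,v_6] = [v_4,v_6] − [v_1,v_6] + [v_1,v_4],
  ∂[v_2,v_4,v_6] = [v_4,v_6] − [v_2,v_6] + [v_2,v_4].
The resulting 30×20 matrix has rank 20, and its Smith normal form has invariant factors (1,1,1,1,1,1,1,1,1,1,1,1,1,1,1,1,1,1,1,2).

From H_k ≅ ker(∂_k) / im(∂_{k+1}) we obtain:

  H_0: rank C_0 − rank ∂_1 = 10 − 9 = 1, and the invariant factors of ∂_1 are all 1, so H_0 ≅ Z.
  H_1: rank ker ∂_1 − rank ∂_2 = (30 − 9) − 20 = 1, and ∂_2 has invariant factor 2 > 1, so H_1 ≅ Z ⊕ Z/2.
  H_2: rank ker ∂_2 − rank ∂_3 = (20 − 20) − 0 = 0, and there is no ∂_3, so H_2 ≅ 0.

As a check, the Euler characteristic is 10 − 30 + 20 = 0, which agrees with 1 − 1 + 0 = 0.

H_0 ≅ Z,  H_1 ≅ Z ⊕ Z/2,  H_2 = 0.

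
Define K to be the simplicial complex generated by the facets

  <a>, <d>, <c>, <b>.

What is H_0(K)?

H_0 = Z^4.

We work with the vertex ordering a < b < c < d. The simplices of K, each written with vertices in increasing order, are:

  0-simplices (4): a, b, c, d

Hence C_0 ≅ Z^4.

From H_k ≅ ker(∂_k) / im(∂_{k+1}) we obtain:

  H_0: rank C_0 − rank ∂_1 = 4 − 0 = 4, and there is no ∂_1, so H_0 = Z^4.

(K is a triangulation of a set of 4 points.)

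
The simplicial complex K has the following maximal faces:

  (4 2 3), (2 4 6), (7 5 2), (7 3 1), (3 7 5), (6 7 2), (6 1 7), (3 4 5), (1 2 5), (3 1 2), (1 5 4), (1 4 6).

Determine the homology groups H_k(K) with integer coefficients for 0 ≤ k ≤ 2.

K has 7 vertices, 18 edges, 12 triangles.
rank ∂_0 = 0, rank ∂_1 = 6 ⇒ b_0 = 7 − 0 − 6 = 1; all invariant factors of ∂_1 are 1 so no torsion. So H_0 ≅ Z.
rank ∂_1 = 6, rank ∂_2 = 12 ⇒ b_1 = 18 − 6 − 12 = 0; ∂_2 has invariant factor(s) [2] giving torsion. So H_1 ≅ Z/2Z.
rank ∂_2 = 12, rank ∂_3 = 0 ⇒ b_2 = 12 − 12 − 0 = 0. So H_2 ≅ 0.

H_0 ≅ Z,  H_1 ≅ Z/2Z,  H_2 = 0.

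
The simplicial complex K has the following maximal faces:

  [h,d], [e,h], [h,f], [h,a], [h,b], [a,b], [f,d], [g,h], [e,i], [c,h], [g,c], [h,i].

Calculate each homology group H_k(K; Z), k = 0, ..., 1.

H_0 ≅ Z,  H_1 ≅ Z^4.

Order the vertices as a < b < c < d < e < f < g < h < i. Listing each simplex with vertices in this order, K has dimension 1 with simplices:

  0-simplices (9): a, b, c, d, e, f, g, h, i
  1-simplices (12): ab, ah, bh, cg, ch, df, dh, eh, ei, fh, gh, hi

Hence C_0 ≅ Z^9, C_1 ≅ Z^12.

Boundary ∂_1: C_1 → C_0 is given by ∂[p,q] = [q] − [p].
The 9×12 boundary matrix has rank 8 and Smith normal form diag(1,1,1,1,1,1,1,1).

Reading off H_k = ker ∂_k / im ∂_{k+1}:

  H_0: rank C_0 − rank ∂_1 = 9 − 8 = 1, and the invariant factors of ∂_1 are all 1, so H_0 = Z.
  H_1: rank ker ∂_1 − rank ∂_2 = (12 − 8) − 0 = 4, and there is no ∂_2, so H_1 = Z^4.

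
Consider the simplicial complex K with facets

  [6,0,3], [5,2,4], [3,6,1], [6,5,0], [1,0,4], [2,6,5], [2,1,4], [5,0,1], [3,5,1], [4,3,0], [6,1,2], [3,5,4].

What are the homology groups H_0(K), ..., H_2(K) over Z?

We work with the vertex ordering 0 < 1 < 2 < 3 < 4 < 5 < 6. The simplices of K, each written with vertices in increasing order, are:

  0-simplices (7): [0], [1], [2], [3], [4], [5], [6]
  1-simplices (18): [0,1], [0,3], [0,4], [0,5], [0,6], [1,2], [1,3], [1,4], [1,5], [1,6], [2,4], [2,5], [2,6], [3,4], [3,5], [3,6], [4,5], [5,6]
  2-simplices (12): [0,1,4], [0,1,5], [0,3,4], [0,3,6], [0,5,6], [1,2,4], [1,2,6], [1,3,5], [1,3,6], [2,4,5], [2,5,6], [3,4,5]

so the chain groups are C_0 ≅ Z^7, C_1 ≅ Z^18, C_2 ≅ Z^12.

Boundary ∂_1: C_1 → C_0 is given by ∂[p,q] = [q] − [p]. For instance
  ∂[1,3] = [3] − [1].
This gives a 7×18 integer matrix of rank 6; reducing to Smith normal form yields diagonal entries (1,1,1,1,1,1).

∂_2: C_2 → C_1 maps a triangle to the signed sum of its edges. For instance
  ∂[1,3,5] = [3,5] − [1,5] + [1,3],
  ∂[0,5,6] = [5,6] − [0,6] + [0,5].
The resulting 18×12 matrix has rank 12, and its Smith normal form has invariant factors (1,1,1,1,1,1,1,1,1,1,1,2).

Reading off H_k = ker ∂_k / im ∂_{k+1}:

  H_0: rank C_0 − rank ∂_1 = 7 − 6 = 1, and the invariant factors of ∂_1 are all 1, so H_0 = Z.
  H_1: rank ker ∂_1 − rank ∂_2 = (18 − 6) − 12 = 0, and ∂_2 has invariant factor 2 > 1, so H_1 = Z/2.
  H_2: rank ker ∂_2 − rank ∂_3 = (12 − 12) − 0 = 0, and there is no ∂_3, so H_2 = 0.

H_0 = Z,  H_1 = Z/2,  H_2 = 0.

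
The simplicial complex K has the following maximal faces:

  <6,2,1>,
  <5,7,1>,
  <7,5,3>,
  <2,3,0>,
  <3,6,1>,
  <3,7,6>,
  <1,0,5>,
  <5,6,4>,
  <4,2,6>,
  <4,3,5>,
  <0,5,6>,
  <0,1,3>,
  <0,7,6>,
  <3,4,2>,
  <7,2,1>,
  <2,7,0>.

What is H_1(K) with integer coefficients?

Order the vertices as 0 < 1 < 2 < 3 < 4 < 5 < 6 < 7. Listing each simplex with vertices in this order, K has dimension 2 with simplices:

  0-simplices (8): [0], [1], [2], [3], [4], [5], [6], [7]
  1-simplices (24): (24 of them)
  2-simplices (16): [0,1,3], [0,1,5], [0,2,3], [0,2,7], [0,5,6], [0,6,7], [1,2,6], [1,2,7], [1,3,6], [1,5,7], [2,3,4], [2,4,6], [3,4,5], [3,5,7], [3,6,7], [4,5,6]

so the chain groups are C_0 ≅ Z^8, C_1 ≅ Z^24, C_2 ≅ Z^16.

The boundary map ∂_1: C_1 → C_0 is given by ∂[p,q] = [q] − [p]. For instance
  ∂[0,7] = [7] − [0].
As a 8×24 matrix over Z this has rank 7, with invariant factors (1,1,1,1,1,1,1).

The boundary map ∂_2: C_2 → C_1 maps a triangle to the signed sum of its edges. For instance
  ∂[1,3,6] = [3,6] − [1,6] + [1,3],
  ∂[1,2,6] = [2,6] − [1,6] + [1,2].
The resulting 24×16 matrix has rank 15, and its Smith normal form has invariant factors (1,1,1,1,1,1,1,1,1,1,1,1,1,1,1).

Now H_k = ker ∂_k / im ∂_{k+1}, so:

  H_1: rank ker ∂_1 − rank ∂_2 = (24 − 7) − 15 = 2, and the invariant factors of ∂_2 are all 1, so H_1 ≅ Z^2.

H_1 = Z^2.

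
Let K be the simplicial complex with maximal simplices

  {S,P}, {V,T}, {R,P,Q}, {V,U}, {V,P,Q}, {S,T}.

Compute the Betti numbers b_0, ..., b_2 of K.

b_0 = 1, b_1 = 1, b_2 = 0.

We work with the vertex ordering P < Q < R < S < T < U < V. The simplices of K, each written with vertices in increasing order, are:

  0-simplices (7): P, Q, R, S, T, U, V
  1-simplices (9): PQ, PR, PS, PV, QR, QV, ST, TV, UV
  2-simplices (2): PQR, PQV

Hence C_0 ≅ Z^7, C_1 ≅ Z^9, C_2 ≅ Z^2.

The boundary map ∂_1: C_1 → C_0 is given by ∂[p,q] = [q] − [p].
As a 7×9 matrix over Z this has rank 6, with invariant factors (1,1,1,1,1,1).

The boundary map ∂_2: C_2 → C_1 maps a triangle to the signed sum of its edges. For instance
  ∂PQV = QV − PV + PQ,
  ∂PQR = QR − PR + PQ.
The resulting 9×2 matrix has rank 2, and its Smith normal form has invariant factors (1,1).

From H_k ≅ ker(∂_k) / im(∂_{k+1}) we obtain:

  H_0: rank C_0 − rank ∂_1 = 7 − 6 = 1, and the invariant factors of ∂_1 are all 1, so H_0 = Z.
  H_1: rank ker ∂_1 − rank ∂_2 = (9 − 6) − 2 = 1, and the invariant factors of ∂_2 are all 1, so H_1 = Z.
  H_2: rank ker ∂_2 − rank ∂_3 = (2 − 2) − 0 = 0, and there is no ∂_3, so H_2 = 0.

Hence the Betti numbers are b_0 = 1, b_1 = 1, b_2 = 0.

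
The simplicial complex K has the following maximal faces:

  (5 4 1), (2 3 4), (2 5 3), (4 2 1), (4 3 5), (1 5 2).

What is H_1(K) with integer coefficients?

Take the total order 1 < 2 < 3 < 4 < 5 on the vertex set. Then K (dimension 2) consists of the simplices:

  0-simplices (5): [1], [2], [3], [4], [5]
  1-simplices (9): [1,2], [1,4], [1,5], [2,3], [2,4], [2,5], [3,4], [3,5], [4,5]
  2-simplices (6): [1,2,4], [1,2,5], [1,4,5], [2,3,4], [2,3,5], [3,4,5]

giving chain groups C_0 ≅ Z^5, C_1 ≅ Z^9, C_2 ≅ Z^6.

Boundary ∂_1: C_1 → C_0 maps an edge to its endpoints' difference, ∂[p,q] = q − p. For instance
  ∂[3,4] = [4] − [3].
The resulting 5×9 matrix has rank 4, and its Smith normal form has invariant factors (1,1,1,1).

Boundary ∂_2: C_2 → C_1 sends each 2-simplex [p,q,r] to [q,r] − [p,r] + [p,q]. For instance
  ∂[2,3,4] = [3,4] − [2,4] + [2,3],
  ∂[3,4,5] = [4,5] − [3,5] + [3,4].
The resulting 9×6 matrix has rank 5, and its Smith normal form has invariant factors (1,1,1,1,1).

Computing H_k = (kernel of ∂_k) / (image of ∂_{k+1}):

  H_1: rank ker ∂_1 − rank ∂_2 = (9 − 4) − 5 = 0, and the invariant factors of ∂_2 are all 1, so H_1 = 0.

(K is a triangulation of the 2-sphere S^2.)

H_1 ≅ 0.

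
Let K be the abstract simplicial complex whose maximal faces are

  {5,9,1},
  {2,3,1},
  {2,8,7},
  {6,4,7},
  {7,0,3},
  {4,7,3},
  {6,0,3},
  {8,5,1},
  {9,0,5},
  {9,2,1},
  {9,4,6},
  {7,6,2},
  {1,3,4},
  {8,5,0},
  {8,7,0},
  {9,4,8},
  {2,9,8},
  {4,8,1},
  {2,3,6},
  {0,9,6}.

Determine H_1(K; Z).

K has 10 vertices, 30 edges, 20 triangles.
rank ∂_1 = 9, rank ∂_2 = 20 ⇒ b_1 = 30 − 9 − 20 = 1; ∂_2 has invariant factor(s) [2] giving torsion. So H_1 ≅ Z ⊕ Z/2Z.

H_1 ≅ Z ⊕ Z/2Z.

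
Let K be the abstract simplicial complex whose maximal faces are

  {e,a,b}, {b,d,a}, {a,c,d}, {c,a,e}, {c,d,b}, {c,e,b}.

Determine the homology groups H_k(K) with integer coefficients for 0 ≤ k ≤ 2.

Take the total order a < b < c < d < e on the vertex set. Then K (dimension 2) consists of the simplices:

  0-simplices (5): a, b, c, d, e
  1-simplices (9): ab, ac, ad, ae, bc, bd, be, cd, ce
  2-simplices (6): abd, abe, acd, ace, bcd, bce

giving chain groups C_0 ≅ Z^5, C_1 ≅ Z^9, C_2 ≅ Z^6.

Boundary ∂_1: C_1 → C_0 sends each edge [p,q] (with p < q) to q − p. For instance
  ∂ae = e − a.
As a 5×9 matrix over Z this has rank 4, with invariant factors (1,1,1,1).

∂_2: C_2 → C_1 maps a triangle to the signed sum of its edges. For instance
  ∂bcd = cd − bd + bc,
  ∂ace = ce − ae + ac.
The 9×6 boundary matrix has rank 5 and Smith normal form diag(1,1,1,1,1).

Now H_k = ker ∂_k / im ∂_{k+1}, so:

  H_0: rank C_0 − rank ∂_1 = 5 − 4 = 1, and the invariant factors of ∂_1 are all 1, so H_0 ≅ Z.
  H_1: rank ker ∂_1 − rank ∂_2 = (9 − 4) − 5 = 0, and the invariant factors of ∂_2 are all 1, so H_1 ≅ 0.
  H_2: rank ker ∂_2 − rank ∂_3 = (6 − 5) − 0 = 1, and there is no ∂_3, so H_2 ≅ Z.

As a check, the Euler characteristic is 5 − 9 + 6 = 2, which agrees with 1 − 0 + 1 = 2.
(K is a triangulation of the 2-sphere S^2.)

H_0 = Z,  H_1 = 0,  H_2 = Z.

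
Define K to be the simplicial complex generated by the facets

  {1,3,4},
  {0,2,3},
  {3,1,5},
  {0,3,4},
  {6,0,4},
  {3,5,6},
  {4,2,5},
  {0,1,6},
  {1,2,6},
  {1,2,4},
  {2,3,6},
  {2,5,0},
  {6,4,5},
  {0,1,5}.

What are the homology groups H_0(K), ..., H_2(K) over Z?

H_0 ≅ Z,  H_1 ≅ Z^2,  H_2 ≅ Z.

Order the vertices as 0 < 1 < 2 < 3 < 4 < 5 < 6. Listing each simplex with vertices in this order, K has dimension 2 with simplices:

  0-simplices (7): [0], [1], [2], [3], [4], [5], [6]
  1-simplices (21): [0,1], [0,2], [0,3], [0,4], [0,5], [0,6], [1,2], [1,3], [1,4], [1,5], [1,6], [2,3], [2,4], [2,5], [2,6], [3,4], [3,5], [3,6], [4,5], [4,6], [5,6]
  2-simplices (14): [0,1,5], [0,1,6], [0,2,3], [0,2,5], [0,3,4], [0,4,6], [1,2,4], [1,2,6], [1,3,4], [1,3,5], [2,3,6], [2,4,5], [3,5,6], [4,5,6]

giving chain groups C_0 ≅ Z^7, C_1 ≅ Z^21, C_2 ≅ Z^14.

Boundary ∂_1: C_1 → C_0 is given by ∂[p,q] = [q] − [p].
As a 7×21 matrix over Z this has rank 6, with invariant factors (1,1,1,1,1,1).

Boundary ∂_2: C_2 → C_1 acts by ∂[p,q,r] = [q,r] − [p,r] + [p,q]. For instance
  ∂[4,5,6] = [5,6] − [4,6] + [4,5],
  ∂[0,4,6] = [4,6] − [0,6] + [0,4].
As a 21×14 matrix over Z this has rank 13, with invariant factors (1,1,1,1,1,1,1,1,1,1,1,1,1).

Now H_k = ker ∂_k / im ∂_{k+1}, so:

  H_0: rank C_0 − rank ∂_1 = 7 − 6 = 1, and the invariant factors of ∂_1 are all 1, so H_0 = Z.
  H_1: rank ker ∂_1 − rank ∂_2 = (21 − 6) − 13 = 2, and the invariant factors of ∂_2 are all 1, so H_1 = Z^2.
  H_2: rank ker ∂_2 − rank ∂_3 = (14 − 13) − 0 = 1, and there is no ∂_3, so H_2 = Z.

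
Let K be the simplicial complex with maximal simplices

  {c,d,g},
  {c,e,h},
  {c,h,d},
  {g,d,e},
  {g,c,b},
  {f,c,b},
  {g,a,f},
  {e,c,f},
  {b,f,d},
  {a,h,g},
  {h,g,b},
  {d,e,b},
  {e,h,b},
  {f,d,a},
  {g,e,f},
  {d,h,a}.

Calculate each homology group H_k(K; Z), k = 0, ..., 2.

Fix the vertex order a < b < c < d < e < f < g < h and write every simplex with vertices in increasing order. Then dim K = 2 and the simplices of K are:

  0-simplices (8): a, b, c, d, e, f, g, h
  1-simplices (24): ad, af, ag, ah, bc, bd, be, bf, bg, bh, cd, ce, cf, cg, ch, de, df, dg, dh, ef, eg, eh, fg, gh
  2-simplices (16): adf, adh, afg, agh, bcf, bcg, bde, bdf, beh, bgh, cdg, cdh, cef, ceh, deg, efg

Hence C_0 ≅ Z^8, C_1 ≅ Z^24, C_2 ≅ Z^16.

The boundary map ∂_1: C_1 → C_0 is given by ∂[p,q] = [q] − [p]. For instance
  ∂cf = f − c.
The 8×24 boundary matrix has rank 7 and Smith normal form diag(1,1,1,1,1,1,1).

Boundary ∂_2: C_2 → C_1 maps a triangle to the signed sum of its edges. For instance
  ∂cdh = dh − ch + cd,
  ∂agh = gh − ah + ag.
The resulting 24×16 matrix has rank 15, and its Smith normal form has invariant factors (1,1,1,1,1,1,1,1,1,1,1,1,1,1,1).

Reading off H_k = ker ∂_k / im ∂_{k+1}:

  H_0: rank C_0 − rank ∂_1 = 8 − 7 = 1, and the invariant factors of ∂_1 are all 1, so H_0 = Z.
  H_1: rank ker ∂_1 − rank ∂_2 = (24 − 7) − 15 = 2, and the invariant factors of ∂_2 are all 1, so H_1 = Z^2.
  H_2: rank ker ∂_2 − rank ∂_3 = (16 − 15) − 0 = 1, and there is no ∂_3, so H_2 = Z.

As a check, the Euler characteristic is 8 − 24 + 16 = 0, which agrees with 1 − 2 + 1 = 0.

H_0 ≅ Z,  H_1 ≅ Z^2,  H_2 ≅ Z.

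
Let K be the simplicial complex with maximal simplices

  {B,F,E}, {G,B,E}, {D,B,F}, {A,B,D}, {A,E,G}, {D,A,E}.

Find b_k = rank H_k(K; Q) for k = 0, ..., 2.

Fix the vertex order A < B < D < E < F < G and write every simplex with vertices in increasing order. Then dim K = 2 and the simplices of K are:

  0-simplices (6): A, B, D, E, F, G
  1-simplices (12): AB, AD, AE, AG, BD, BE, BF, BG, DE, DF, EF, EG
  2-simplices (6): ABD, ADE, AEG, BDF, BEF, BEG

so the chain groups are C_0 ≅ Z^6, C_1 ≅ Z^12, C_2 ≅ Z^6.

Boundary ∂_1: C_1 → C_0 is given by ∂[p,q] = [q] − [p].
This gives a 6×12 integer matrix of rank 5; reducing to Smith normal form yields diagonal entries (1,1,1,1,1).

The boundary map ∂_2: C_2 → C_1 sends each 2-simplex [p,q,r] to [q,r] − [p,r] + [p,q]. For instance
  ∂BDF = DF − BF + BD,
  ∂BEG = EG − BG + BE.
The 12×6 boundary matrix has rank 6 and Smith normal form diag(1,1,1,1,1,1).

Now H_k = ker ∂_k / im ∂_{k+1}, so:

  H_0: rank C_0 − rank ∂_1 = 6 − 5 = 1, and the invariant factors of ∂_1 are all 1, so H_0 ≅ Z.
  H_1: rank ker ∂_1 − rank ∂_2 = (12 − 5) − 6 = 1, and the invariant factors of ∂_2 are all 1, so H_1 ≅ Z.
  H_2: rank ker ∂_2 − rank ∂_3 = (6 − 6) − 0 = 0, and there is no ∂_3, so H_2 ≅ 0.

Hence the Betti numbers are b_0 = 1, b_1 = 1, b_2 = 0.

b_0 = 1, b_1 = 1, b_2 = 0.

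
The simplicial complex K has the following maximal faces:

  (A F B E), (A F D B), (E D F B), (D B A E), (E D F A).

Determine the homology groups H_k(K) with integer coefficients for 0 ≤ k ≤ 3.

H_0 ≅ Z,  H_1 = 0,  H_2 = 0,  H_3 ≅ Z.

Order the vertices as A < B < D < E < F. Listing each simplex with vertices in this order, K has dimension 3 with simplices:

  0-simplices (5): A, B, D, E, F
  1-simplices (10): AB, AD, AE, AF, BD, BE, BF, DE, DF, EF
  2-simplices (10): ABD, ABE, ABF, ADE, ADF, AEF, BDE, BDF, BEF, DEF
  3-simplices (5): ABDE, ABDF, ABEF, ADEF, BDEF

so the chain groups are C_0 ≅ Z^5, C_1 ≅ Z^10, C_2 ≅ Z^10, C_3 ≅ Z^5.

∂_1: C_1 → C_0 is given by ∂[p,q] = [q] − [p].
The resulting 5×10 matrix has rank 4, and its Smith normal form has invariant factors (1,1,1,1).

Boundary ∂_2: C_2 → C_1 acts by ∂[p,q,r] = [q,r] − [p,r] + [p,q]. For instance
  ∂ABF = BF − AF + AB,
  ∂BDE = DE − BE + BD.
The resulting 10×10 matrix has rank 6, and its Smith normal form has invariant factors (1,1,1,1,1,1).

Boundary ∂_3: C_3 → C_2 sends each 3-simplex σ to the alternating sum Σ_i (−1)^i (σ with its i-th vertex removed). For instance
  ∂BDEF = DEF − BEF + BDF − BDE,
  ∂ABEF = BEF − AEF + ABF − ABE.
This gives a 10×5 integer matrix of rank 4; reducing to Smith normal form yields diagonal entries (1,1,1,1).

Reading off H_k = ker ∂_k / im ∂_{k+1}:

  H_0: rank C_0 − rank ∂_1 = 5 − 4 = 1, and the invariant factors of ∂_1 are all 1, so H_0 = Z.
  H_1: rank ker ∂_1 − rank ∂_2 = (10 − 4) − 6 = 0, and the invariant factors of ∂_2 are all 1, so H_1 = 0.
  H_2: rank ker ∂_2 − rank ∂_3 = (10 − 6) − 4 = 0, and the invariant factors of ∂_3 are all 1, so H_2 = 0.
  H_3: rank ker ∂_3 − rank ∂_4 = (5 − 4) − 0 = 1, and there is no ∂_4, so H_3 = Z.

As a check, the Euler characteristic is 5 − 10 + 10 − 5 = 0, which agrees with 1 − 0 + 0 − 1 = 0.
(K is a triangulation of the 3-sphere S^3.)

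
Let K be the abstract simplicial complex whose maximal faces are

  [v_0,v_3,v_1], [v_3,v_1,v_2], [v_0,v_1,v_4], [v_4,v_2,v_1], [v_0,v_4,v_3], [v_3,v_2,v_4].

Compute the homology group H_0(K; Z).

Take the total order v_0 < v_1 < v_2 < v_3 < v_4 on the vertex set. Then K (dimension 2) consists of the simplices:

  0-simplices (5): [v_0], [v_1], [v_2], [v_3], [v_4]
  1-simplices (9): [v_0,v_1], [v_0,v_3], [v_0,v_4], [v_1,v_2], [v_1,v_3], [v_1,v_4], [v_2,v_3], [v_2,v_4], [v_3,v_4]
  2-simplices (6): [v_0,v_1,v_3], [v_0,v_1,v_4], [v_0,v_3,v_4], [v_1,v_2,v_3], [v_1,v_2,v_4], [v_2,v_3,v_4]

Hence C_0 ≅ Z^5, C_1 ≅ Z^9, C_2 ≅ Z^6.

Boundary ∂_1: C_1 → C_0 maps an edge to its endpoints' difference, ∂[p,q] = q − p. For instance
  ∂[v_3,v_4] = [v_4] − [v_3].
This gives a 5×9 integer matrix of rank 4; reducing to Smith normal form yields diagonal entries (1,1,1,1).

The boundary map ∂_2: C_2 → C_1 sends each 2-simplex [p,q,r] to [q,r] − [p,r] + [p,q]. For instance
  ∂[v_0,v_1,v_4] = [v_1,v_4] − [v_0,v_4] + [v_0,v_1],
  ∂[v_0,v_3,v_4] = [v_3,v_4] − [v_0,v_4] + [v_0,v_3].
As a 9×6 matrix over Z this has rank 5, with invariant factors (1,1,1,1,1).

Reading off H_k = ker ∂_k / im ∂_{k+1}:

  H_0: rank C_0 − rank ∂_1 = 5 − 4 = 1, and the invariant factors of ∂_1 are all 1, so H_0 ≅ Z.

H_0 ≅ Z.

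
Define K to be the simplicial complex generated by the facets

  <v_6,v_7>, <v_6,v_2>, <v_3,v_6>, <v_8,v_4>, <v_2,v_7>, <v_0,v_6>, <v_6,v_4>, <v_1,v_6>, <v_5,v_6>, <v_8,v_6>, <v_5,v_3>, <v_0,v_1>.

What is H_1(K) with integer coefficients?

H_1 ≅ Z^4.

Take the total order v_0 < v_1 < v_2 < v_3 < v_4 < v_5 < v_6 < v_7 < v_8 on the vertex set. Then K (dimension 1) consists of the simplices:

  0-simplices (9): [v_0], [v_1], [v_2], [v_3], [v_4], [v_5], [v_6], [v_7], [v_8]
  1-simplices (12): [v_0,v_1], [v_0,v_6], [v_1,v_6], [v_2,v_6], [v_2,v_7], [v_3,v_5], [v_3,v_6], [v_4,v_6], [v_4,v_8], [v_5,v_6], [v_6,v_7], [v_6,v_8]

Hence C_0 ≅ Z^9, C_1 ≅ Z^12.

The boundary map ∂_1: C_1 → C_0 maps an edge to its endpoints' difference, ∂[p,q] = q − p. For instance
  ∂[v_0,v_6] = [v_6] − [v_0].
The resulting 9×12 matrix has rank 8, and its Smith normal form has invariant factors (1,1,1,1,1,1,1,1).

Now H_k = ker ∂_k / im ∂_{k+1}, so:

  H_1: rank ker ∂_1 − rank ∂_2 = (12 − 8) − 0 = 4, and there is no ∂_2, so H_1 ≅ Z^4.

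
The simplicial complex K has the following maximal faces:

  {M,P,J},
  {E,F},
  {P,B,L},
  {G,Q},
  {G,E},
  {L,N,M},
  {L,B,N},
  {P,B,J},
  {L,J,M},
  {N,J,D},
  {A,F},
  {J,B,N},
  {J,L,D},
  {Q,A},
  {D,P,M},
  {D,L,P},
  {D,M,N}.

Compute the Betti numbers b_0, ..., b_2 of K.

b_0 = 2, b_1 = 1, b_2 = 0.

Take the total order A < B < D < E < F < G < J < L < M < N < P < Q on the vertex set. Then K (dimension 2) consists of the simplices:

  0-simplices (12): A, B, D, E, F, G, J, L, M, N, P, Q
  1-simplices (23): AF, AQ, BJ, BL, BN, BP, DJ, DL, DM, DN, DP, EF, EG, GQ, JL, JM, JN, JP, LM, LN, LP, MN, MP
  2-simplices (12): BJN, BJP, BLN, BLP, DJL, DJN, DLP, DMN, DMP, JLM, JMP, LMN

giving chain groups C_0 ≅ Z^12, C_1 ≅ Z^23, C_2 ≅ Z^12.

The boundary map ∂_1: C_1 → C_0 sends each edge [p,q] (with p < q) to q − p.
The 12×23 boundary matrix has rank 10 and Smith normal form diag(1,1,1,1,1,1,1,1,1,1).

The boundary map ∂_2: C_2 → C_1 acts by ∂[p,q,r] = [q,r] − [p,r] + [p,q]. For instance
  ∂BLN = LN − BN + BL,
  ∂LMN = MN − LN + LM.
The resulting 23×12 matrix has rank 12, and its Smith normal form has invariant factors (1,1,1,1,1,1,1,1,1,1,1,2).

From H_k ≅ ker(∂_k) / im(∂_{k+1}) we obtain:

  H_0: rank C_0 − rank ∂_1 = 12 − 10 = 2, and the invariant factors of ∂_1 are all 1, so H_0 ≅ Z^2.
  H_1: rank ker ∂_1 − rank ∂_2 = (23 − 10) − 12 = 1, and ∂_2 has invariant factor 2 > 1, so H_1 ≅ Z ⊕ Z_2.
  H_2: rank ker ∂_2 − rank ∂_3 = (12 − 12) − 0 = 0, and there is no ∂_3, so H_2 ≅ 0.

As a check, the Euler characteristic is 12 − 23 + 12 = 1, which agrees with 2 − 1 + 0 = 1.

Hence the Betti numbers are b_0 = 2, b_1 = 1, b_2 = 0.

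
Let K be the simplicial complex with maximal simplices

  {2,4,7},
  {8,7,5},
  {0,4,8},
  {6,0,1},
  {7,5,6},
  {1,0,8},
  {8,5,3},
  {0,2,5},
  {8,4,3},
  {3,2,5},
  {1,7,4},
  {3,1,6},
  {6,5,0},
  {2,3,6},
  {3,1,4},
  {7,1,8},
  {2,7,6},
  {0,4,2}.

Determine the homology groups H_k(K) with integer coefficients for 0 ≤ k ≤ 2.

We work with the vertex ordering 0 < 1 < 2 < 3 < 4 < 5 < 6 < 7 < 8. The simplices of K, each written with vertices in increasing order, are:

  0-simplices (9): [0], [1], [2], [3], [4], [5], [6], [7], [8]
  1-simplices (27): (27 of them)
  2-simplices (18): [0,1,6], [0,1,8], [0,2,4], [0,2,5], [0,4,8], [0,5,6], [1,3,4], [1,3,6], [1,4,7], [1,7,8], [2,3,5], [2,3,6], [2,4,7], [2,6,7], [3,4,8], [3,5,8], [5,6,7], [5,7,8]

so the chain groups are C_0 ≅ Z^9, C_1 ≅ Z^27, C_2 ≅ Z^18.

The boundary map ∂_1: C_1 → C_0 is given by ∂[p,q] = [q] − [p].
The 9×27 boundary matrix has rank 8 and Smith normal form diag(1,1,1,1,1,1,1,1).

Boundary ∂_2: C_2 → C_1 acts by ∂[p,q,r] = [q,r] − [p,r] + [p,q]. For instance
  ∂[5,7,8] = [7,8] − [5,8] + [5,7],
  ∂[2,3,5] = [3,5] − [2,5] + [2,3].
The 27×18 boundary matrix has rank 18 and Smith normal form diag(1,1,1,1,1,1,1,1,1,1,1,1,1,1,1,1,1,2).

Computing H_k = (kernel of ∂_k) / (image of ∂_{k+1}):

  H_0: rank C_0 − rank ∂_1 = 9 − 8 = 1, and the invariant factors of ∂_1 are all 1, so H_0 ≅ Z.
  H_1: rank ker ∂_1 − rank ∂_2 = (27 − 8) − 18 = 1, and ∂_2 has invariant factor 2 > 1, so H_1 ≅ Z × Z/2.
  H_2: rank ker ∂_2 − rank ∂_3 = (18 − 18) − 0 = 0, and there is no ∂_3, so H_2 ≅ 0.

H_0 = Z,  H_1 = Z × Z/2,  H_2 = 0.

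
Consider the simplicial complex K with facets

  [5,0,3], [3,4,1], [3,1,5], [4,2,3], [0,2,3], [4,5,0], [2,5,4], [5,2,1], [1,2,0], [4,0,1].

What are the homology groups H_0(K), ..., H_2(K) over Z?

H_0 = Z,  H_1 = Z/2Z,  H_2 = 0.

Fix the vertex order 0 < 1 < 2 < 3 < 4 < 5 and write every simplex with vertices in increasing order. Then dim K = 2 and the simplices of K are:

  0-simplices (6): [0], [1], [2], [3], [4], [5]
  1-simplices (15): [0,1], [0,2], [0,3], [0,4], [0,5], [1,2], [1,3], [1,4], [1,5], [2,3], [2,4], [2,5], [3,4], [3,5], [4,5]
  2-simplices (10): [0,1,2], [0,1,4], [0,2,3], [0,3,5], [0,4,5], [1,2,5], [1,3,4], [1,3,5], [2,3,4], [2,4,5]

giving chain groups C_0 ≅ Z^6, C_1 ≅ Z^15, C_2 ≅ Z^10.

Boundary ∂_1: C_1 → C_0 maps an edge to its endpoints' difference, ∂[p,q] = q − p.
The 6×15 boundary matrix has rank 5 and Smith normal form diag(1,1,1,1,1).

Boundary ∂_2: C_2 → C_1 acts by ∂[p,q,r] = [q,r] − [p,r] + [p,q]. For instance
  ∂[2,3,4] = [3,4] − [2,4] + [2,3],
  ∂[1,3,4] = [3,4] − [1,4] + [1,3].
This gives a 15×10 integer matrix of rank 10; reducing to Smith normal form yields diagonal entries (1,1,1,1,1,1,1,1,1,2).

Computing H_k = (kernel of ∂_k) / (image of ∂_{k+1}):

  H_0: rank C_0 − rank ∂_1 = 6 − 5 = 1, and the invariant factors of ∂_1 are all 1, so H_0 = Z.
  H_1: rank ker ∂_1 − rank ∂_2 = (15 − 5) − 10 = 0, and ∂_2 has invariant factor 2 > 1, so H_1 = Z/2Z.
  H_2: rank ker ∂_2 − rank ∂_3 = (10 − 10) − 0 = 0, and there is no ∂_3, so H_2 = 0.

(K is a triangulation of the real projective plane RP^2.)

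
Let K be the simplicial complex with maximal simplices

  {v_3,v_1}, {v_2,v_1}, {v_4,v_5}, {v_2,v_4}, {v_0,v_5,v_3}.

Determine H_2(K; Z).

H_2 = 0.

Order the vertices as v_0 < v_1 < v_2 < v_3 < v_4 < v_5. Listing each simplex with vertices in this order, K has dimension 2 with simplices:

  0-simplices (6): [v_0], [v_1], [v_2], [v_3], [v_4], [v_5]
  1-simplices (7): [v_0,v_3], [v_0,v_5], [v_1,v_2], [v_1,v_3], [v_2,v_4], [v_3,v_5], [v_4,v_5]
  2-simplices (1): [v_0,v_3,v_5]

Hence C_0 ≅ Z^6, C_1 ≅ Z^7, C_2 ≅ Z^1.

∂_1: C_1 → C_0 is given by ∂[p,q] = [q] − [p].
This gives a 6×7 integer matrix of rank 5; reducing to Smith normal form yields diagonal entries (1,1,1,1,1).

The boundary map ∂_2: C_2 → C_1 acts by ∂[p,q,r] = [q,r] − [p,r] + [p,q]. For instance
  ∂[v_0,v_3,v_5] = [v_3,v_5] − [v_0,v_5] + [v_0,v_3].
The 7×1 boundary matrix has rank 1 and Smith normal form diag(1).

From H_k ≅ ker(∂_k) / im(∂_{k+1}) we obtain:

  H_2: rank ker ∂_2 − rank ∂_3 = (1 − 1) − 0 = 0, and there is no ∂_3, so H_2 ≅ 0.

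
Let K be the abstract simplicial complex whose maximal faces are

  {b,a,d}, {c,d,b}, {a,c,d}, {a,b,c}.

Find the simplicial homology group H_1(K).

Order the vertices as a < b < c < d. Listing each simplex with vertices in this order, K has dimension 2 with simplices:

  0-simplices (4): a, b, c, d
  1-simplices (6): ab, ac, ad, bc, bd, cd
  2-simplices (4): abc, abd, acd, bcd

so the chain groups are C_0 ≅ Z^4, C_1 ≅ Z^6, C_2 ≅ Z^4.

∂_1: C_1 → C_0 sends each edge [p,q] (with p < q) to q − p. For instance
  ∂bd = d − b.
The resulting 4×6 matrix has rank 3, and its Smith normal form has invariant factors (1,1,1).

The boundary map ∂_2: C_2 → C_1 maps a triangle to the signed sum of its edges. For instance
  ∂abc = bc − ac + ab,
  ∂acd = cd − ad + ac.
The resulting 6×4 matrix has rank 3, and its Smith normal form has invariant factors (1,1,1).

Reading off H_k = ker ∂_k / im ∂_{k+1}:

  H_1: rank ker ∂_1 − rank ∂_2 = (6 − 3) − 3 = 0, and the invariant factors of ∂_2 are all 1, so H_1 ≅ 0.

(K is a triangulation of the 2-sphere S^2.)

H_1 = 0.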